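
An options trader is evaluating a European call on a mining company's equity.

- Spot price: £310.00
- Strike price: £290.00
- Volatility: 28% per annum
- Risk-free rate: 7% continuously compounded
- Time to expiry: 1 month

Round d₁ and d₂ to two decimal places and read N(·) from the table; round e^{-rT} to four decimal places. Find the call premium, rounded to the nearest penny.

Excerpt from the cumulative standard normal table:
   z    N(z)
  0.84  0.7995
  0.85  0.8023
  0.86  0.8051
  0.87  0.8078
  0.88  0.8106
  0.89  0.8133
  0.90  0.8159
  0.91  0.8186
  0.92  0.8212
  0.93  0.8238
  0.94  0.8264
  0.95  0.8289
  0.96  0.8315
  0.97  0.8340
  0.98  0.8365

T = 0.08333;  σ√T = 0.0808
ln(S/K) + (r + σ²/2)T = ln(310/290) + (0.07 + 0.28²/2)·0.08333 = 0.0667 + 0.0091 = 0.0758
d₁ = 0.0758 / 0.0808 = 0.9377 → 0.94
d₂ = d₁ − σ√T = 0.9377 − 0.0808 = 0.8568 → 0.86
exp(−rT) = exp(−0.07·0.08333) = 0.9942
C = 310·N(0.94) − 290·0.9942·N(0.86) = 310·0.8264 − 290·0.9942·0.8051 = 256.1840 − 232.1248 = 24.0592

£24.06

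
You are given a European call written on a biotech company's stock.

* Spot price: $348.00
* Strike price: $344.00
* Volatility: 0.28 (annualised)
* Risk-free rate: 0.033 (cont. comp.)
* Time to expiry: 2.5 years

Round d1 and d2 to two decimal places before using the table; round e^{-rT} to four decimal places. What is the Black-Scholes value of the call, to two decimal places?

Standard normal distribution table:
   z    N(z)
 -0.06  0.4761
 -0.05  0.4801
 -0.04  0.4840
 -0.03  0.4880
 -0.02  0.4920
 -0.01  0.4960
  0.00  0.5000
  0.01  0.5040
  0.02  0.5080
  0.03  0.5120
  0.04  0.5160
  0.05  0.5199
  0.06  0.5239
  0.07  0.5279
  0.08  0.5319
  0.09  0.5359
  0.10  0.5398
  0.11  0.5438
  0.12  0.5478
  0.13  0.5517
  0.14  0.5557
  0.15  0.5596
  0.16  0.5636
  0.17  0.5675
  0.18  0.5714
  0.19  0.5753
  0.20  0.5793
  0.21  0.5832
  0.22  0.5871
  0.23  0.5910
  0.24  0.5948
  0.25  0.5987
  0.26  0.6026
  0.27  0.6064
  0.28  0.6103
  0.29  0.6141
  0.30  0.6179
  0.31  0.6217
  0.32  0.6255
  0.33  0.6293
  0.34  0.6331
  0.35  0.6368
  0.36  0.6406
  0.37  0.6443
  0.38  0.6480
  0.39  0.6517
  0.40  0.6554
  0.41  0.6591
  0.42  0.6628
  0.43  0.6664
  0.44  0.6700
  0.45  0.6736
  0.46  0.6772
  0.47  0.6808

$74.80

σ√T = 0.28·√2.5 = 0.4427
d₁ = [ln(348/344) + (0.033 + 0.28²/2)·2.5] / 0.4427 = [0.0116 + 0.1805] / 0.4427 = 0.4338 ⇒ 0.43
d₂ = d₁ − σ√T = 0.4338 − 0.4427 = -0.0089 ⇒ -0.01
e^(−rT) = e^(−0.033·2.5) = 0.9208
C = 348·N(0.43) − 344·0.9208·N(-0.01) = 348·0.6664 − 344·0.9208·0.4960 = 231.9072 − 157.1106 = 74.7966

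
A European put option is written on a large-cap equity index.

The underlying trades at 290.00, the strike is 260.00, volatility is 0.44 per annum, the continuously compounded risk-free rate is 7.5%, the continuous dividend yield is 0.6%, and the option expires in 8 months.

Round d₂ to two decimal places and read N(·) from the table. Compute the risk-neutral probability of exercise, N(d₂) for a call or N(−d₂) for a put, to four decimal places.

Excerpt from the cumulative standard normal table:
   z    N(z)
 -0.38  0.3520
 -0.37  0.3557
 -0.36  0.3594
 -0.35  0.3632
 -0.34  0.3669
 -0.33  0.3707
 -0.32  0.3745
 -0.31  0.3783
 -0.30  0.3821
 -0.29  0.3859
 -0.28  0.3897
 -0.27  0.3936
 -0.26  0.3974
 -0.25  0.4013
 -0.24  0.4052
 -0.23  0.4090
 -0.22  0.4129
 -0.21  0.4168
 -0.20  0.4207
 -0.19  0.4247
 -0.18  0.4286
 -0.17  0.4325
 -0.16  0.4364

0.4013

T = 0.6667;  σ√T = 0.3593
d₁ = [ln(290/260) + (0.075 − 0.006 + ½·0.44²)·0.6667] / (σ√T) = (0.1092 + 0.1105) / 0.3593 = 0.6116 ≈ 0.61
d₂ = 0.6116 − 0.3593 = 0.2524 ≈ 0.25
Pr(exercise) under Q = N(−d₂) = N(-0.25) = 0.4013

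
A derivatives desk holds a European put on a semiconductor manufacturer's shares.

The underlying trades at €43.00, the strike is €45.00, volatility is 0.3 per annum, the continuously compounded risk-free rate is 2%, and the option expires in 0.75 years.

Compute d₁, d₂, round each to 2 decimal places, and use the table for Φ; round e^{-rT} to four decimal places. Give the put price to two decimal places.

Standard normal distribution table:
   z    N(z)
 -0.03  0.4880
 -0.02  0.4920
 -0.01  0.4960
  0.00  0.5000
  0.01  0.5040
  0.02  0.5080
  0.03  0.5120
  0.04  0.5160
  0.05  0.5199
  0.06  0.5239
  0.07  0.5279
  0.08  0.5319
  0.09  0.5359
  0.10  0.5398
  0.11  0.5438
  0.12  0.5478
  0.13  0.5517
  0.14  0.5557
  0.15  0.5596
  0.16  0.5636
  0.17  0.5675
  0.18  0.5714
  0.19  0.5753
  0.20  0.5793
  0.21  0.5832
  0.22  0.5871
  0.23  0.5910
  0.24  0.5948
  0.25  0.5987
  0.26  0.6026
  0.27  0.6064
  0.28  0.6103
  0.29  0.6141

σ√T = 0.3 × 0.8660 = 0.2598
d₁ = [ln(43/45) + (0.02 + ½·0.3²)·0.75] / (σ√T) = (-0.0455 + 0.0488) / 0.2598 = 0.0127 ≈ 0.01
d₂ = 0.0127 − 0.2598 = -0.2472 ≈ -0.25
exp(−rT) = exp(−0.02·0.75) = 0.9851
N(−d₂) = N(0.25) = 0.5987;  N(−d₁) = N(-0.01) = 0.4960
P = 45·0.9851·0.5987 − 43·0.4960 = 26.5401 − 21.3280 = 5.2121

€5.21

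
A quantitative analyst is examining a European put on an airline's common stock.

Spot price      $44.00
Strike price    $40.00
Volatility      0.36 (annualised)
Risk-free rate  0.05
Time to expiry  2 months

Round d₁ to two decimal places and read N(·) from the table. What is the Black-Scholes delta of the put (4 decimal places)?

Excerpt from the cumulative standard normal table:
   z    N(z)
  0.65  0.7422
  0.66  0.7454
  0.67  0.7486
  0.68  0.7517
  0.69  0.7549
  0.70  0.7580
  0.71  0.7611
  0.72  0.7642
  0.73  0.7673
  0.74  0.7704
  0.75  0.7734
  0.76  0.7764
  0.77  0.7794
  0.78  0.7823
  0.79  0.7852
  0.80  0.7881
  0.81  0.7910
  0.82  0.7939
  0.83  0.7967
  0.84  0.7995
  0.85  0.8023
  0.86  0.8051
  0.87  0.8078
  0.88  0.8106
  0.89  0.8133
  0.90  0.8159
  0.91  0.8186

-0.2177

T = 0.1667;  σ√T = 0.1470
d₁ = [ln(44/40) + (0.05 + 0.36²/2)·0.1667] / 0.1470 = [0.0953 + 0.0191] / 0.1470 = 0.7787 which rounds to 0.78
N(d₁) = N(0.78) = 0.7823
Δ_put = N(d₁) − 1 = 0.7823 − 1 = -0.2177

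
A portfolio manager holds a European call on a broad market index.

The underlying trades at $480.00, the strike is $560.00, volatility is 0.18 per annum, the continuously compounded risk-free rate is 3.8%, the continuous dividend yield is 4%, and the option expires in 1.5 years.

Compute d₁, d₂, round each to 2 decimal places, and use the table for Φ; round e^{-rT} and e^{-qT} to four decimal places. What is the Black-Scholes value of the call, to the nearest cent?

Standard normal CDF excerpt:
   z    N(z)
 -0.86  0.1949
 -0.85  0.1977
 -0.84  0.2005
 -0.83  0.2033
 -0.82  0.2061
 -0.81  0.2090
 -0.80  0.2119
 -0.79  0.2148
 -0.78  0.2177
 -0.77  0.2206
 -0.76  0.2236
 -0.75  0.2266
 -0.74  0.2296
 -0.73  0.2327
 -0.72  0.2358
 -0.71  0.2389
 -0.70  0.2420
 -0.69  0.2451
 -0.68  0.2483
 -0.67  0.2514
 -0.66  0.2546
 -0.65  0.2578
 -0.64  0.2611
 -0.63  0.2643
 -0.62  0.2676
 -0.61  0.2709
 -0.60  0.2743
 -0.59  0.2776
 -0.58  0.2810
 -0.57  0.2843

$14.98

σ√T = 0.18 × 1.2247 = 0.2205
d₁ = [ln(480/560) + (0.038 − 0.04 + ½·0.18²)·1.5] / (σ√T) = (-0.1542 + 0.0213) / 0.2205 = -0.6026 which rounds to -0.60
d₂ = -0.6026 − 0.2205 = -0.8231 which rounds to -0.82
exp(−qT) = exp(−0.04·1.5) = 0.9418;  exp(−rT) = exp(−0.038·1.5) = 0.9446
C = 480·0.9418·N(-0.60) − 560·0.9446·N(-0.82) = 480·0.9418·0.2743 − 560·0.9446·0.2061 = 124.0012 − 109.0220 = 14.9792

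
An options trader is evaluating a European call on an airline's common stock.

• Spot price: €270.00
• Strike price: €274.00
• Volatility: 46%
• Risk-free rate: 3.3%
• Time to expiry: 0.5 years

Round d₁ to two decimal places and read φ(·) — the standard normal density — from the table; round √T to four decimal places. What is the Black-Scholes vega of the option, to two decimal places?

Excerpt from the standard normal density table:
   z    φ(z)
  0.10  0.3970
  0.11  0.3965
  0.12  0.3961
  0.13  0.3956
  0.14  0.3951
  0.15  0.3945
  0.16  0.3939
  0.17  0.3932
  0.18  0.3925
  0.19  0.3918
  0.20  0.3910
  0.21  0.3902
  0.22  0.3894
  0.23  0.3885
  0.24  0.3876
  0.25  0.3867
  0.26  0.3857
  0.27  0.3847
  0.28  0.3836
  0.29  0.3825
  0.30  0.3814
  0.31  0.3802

75.07

σ√T = 0.46·√0.5 = 0.3253
d₁ = [ln(270/274) + (0.033 + 0.46²/2)·0.5] / 0.3253 = [-0.0147 + 0.0694] / 0.3253 = 0.1681 ≈ 0.17
√T = √0.5 = 0.7071
φ(d₁) = φ(0.17) = 0.3932
vega = S·φ(d₁)·√T = 270·0.3932·0.7071 = 75.0686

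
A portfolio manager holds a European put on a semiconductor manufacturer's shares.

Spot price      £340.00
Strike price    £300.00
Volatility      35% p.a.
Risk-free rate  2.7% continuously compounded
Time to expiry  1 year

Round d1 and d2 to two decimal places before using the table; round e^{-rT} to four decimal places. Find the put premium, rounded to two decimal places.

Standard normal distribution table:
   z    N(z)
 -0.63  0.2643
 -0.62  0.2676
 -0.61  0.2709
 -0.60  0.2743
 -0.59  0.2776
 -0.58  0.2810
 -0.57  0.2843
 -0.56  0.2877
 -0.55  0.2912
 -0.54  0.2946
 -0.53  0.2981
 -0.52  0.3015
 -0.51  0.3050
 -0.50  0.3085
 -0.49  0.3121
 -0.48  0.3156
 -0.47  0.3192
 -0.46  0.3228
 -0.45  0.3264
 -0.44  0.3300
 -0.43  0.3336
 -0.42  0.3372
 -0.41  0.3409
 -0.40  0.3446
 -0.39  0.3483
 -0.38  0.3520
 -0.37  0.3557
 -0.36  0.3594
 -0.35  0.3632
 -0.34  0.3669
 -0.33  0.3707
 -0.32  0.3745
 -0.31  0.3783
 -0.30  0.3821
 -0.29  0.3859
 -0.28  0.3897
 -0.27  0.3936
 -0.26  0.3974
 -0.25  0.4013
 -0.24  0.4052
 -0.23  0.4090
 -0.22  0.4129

£23.94

σ√T = 0.35 × 1.0000 = 0.3500
d₁ = [ln(340/300) + (0.027 + 0.35²/2)·1] / 0.3500 = [0.1252 + 0.0882] / 0.3500 = 0.6098 ⇒ 0.61
d₂ = d₁ − σ√T = 0.6098 − 0.3500 = 0.2598 ⇒ 0.26
exp(−rT) = exp(−0.027·1) = 0.9734
N(−d₂) = N(-0.26) = 0.3974;  N(−d₁) = N(-0.61) = 0.2709
P = 300·0.9734·0.3974 − 340·0.2709 = 116.0487 − 92.1060 = 23.9427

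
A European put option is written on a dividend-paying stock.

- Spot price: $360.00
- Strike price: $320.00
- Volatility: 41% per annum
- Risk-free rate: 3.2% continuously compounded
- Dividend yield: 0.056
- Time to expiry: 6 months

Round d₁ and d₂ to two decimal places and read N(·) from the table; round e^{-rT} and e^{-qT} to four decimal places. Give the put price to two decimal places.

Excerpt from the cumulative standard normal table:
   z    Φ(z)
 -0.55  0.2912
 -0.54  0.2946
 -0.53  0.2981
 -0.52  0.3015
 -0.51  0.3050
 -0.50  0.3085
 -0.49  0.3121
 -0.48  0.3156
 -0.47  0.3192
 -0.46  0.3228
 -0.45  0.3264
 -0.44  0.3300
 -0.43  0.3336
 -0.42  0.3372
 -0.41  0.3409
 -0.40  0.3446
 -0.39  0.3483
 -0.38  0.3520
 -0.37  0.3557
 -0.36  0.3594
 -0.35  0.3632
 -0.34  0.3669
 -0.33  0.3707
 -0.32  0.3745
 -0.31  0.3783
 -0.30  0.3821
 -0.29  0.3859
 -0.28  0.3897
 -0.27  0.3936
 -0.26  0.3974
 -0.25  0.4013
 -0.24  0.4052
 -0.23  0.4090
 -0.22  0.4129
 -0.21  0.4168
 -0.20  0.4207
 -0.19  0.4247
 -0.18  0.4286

$23.26

σ√T = 0.41 × 0.7071 = 0.2899
d₁ = [ln(360/320) + (0.032 − 0.056 + 0.41²/2)·0.5] / 0.2899 = [0.1178 + 0.0300] / 0.2899 = 0.5098 ≈ 0.51
d₂ = d₁ − σ√T = 0.5098 − 0.2899 = 0.2199 ≈ 0.22
exp(−qT) = exp(−0.056·0.5) = 0.9724;  exp(−rT) = exp(−0.032·0.5) = 0.9841
P = 320·0.9841·N(-0.22) − 360·0.9724·N(-0.51) = 320·0.9841·0.4129 − 360·0.9724·0.3050 = 130.0272 − 106.7695 = 23.2576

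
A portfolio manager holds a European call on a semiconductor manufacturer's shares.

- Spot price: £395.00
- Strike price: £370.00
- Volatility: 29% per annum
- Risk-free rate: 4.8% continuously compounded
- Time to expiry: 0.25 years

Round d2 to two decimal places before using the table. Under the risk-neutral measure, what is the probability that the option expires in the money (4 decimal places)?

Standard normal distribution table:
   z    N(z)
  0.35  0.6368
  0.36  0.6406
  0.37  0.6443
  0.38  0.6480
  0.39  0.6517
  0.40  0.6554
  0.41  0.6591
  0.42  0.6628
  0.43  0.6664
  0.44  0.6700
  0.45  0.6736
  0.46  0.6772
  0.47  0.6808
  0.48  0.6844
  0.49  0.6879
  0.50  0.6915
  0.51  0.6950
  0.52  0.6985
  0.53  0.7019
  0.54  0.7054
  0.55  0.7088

0.6772

σ√T = 0.29 × 0.5000 = 0.1450
d₁ = [ln(395/370) + (0.048 + 0.29²/2)·0.25] / 0.1450 = [0.0654 + 0.0225] / 0.1450 = 0.6062 which rounds to 0.61
d₂ = d₁ − σ√T = 0.6062 − 0.1450 = 0.4612 which rounds to 0.46
Risk-neutral Pr[S_T > K] = N(d₂) = N(0.46) = 0.6772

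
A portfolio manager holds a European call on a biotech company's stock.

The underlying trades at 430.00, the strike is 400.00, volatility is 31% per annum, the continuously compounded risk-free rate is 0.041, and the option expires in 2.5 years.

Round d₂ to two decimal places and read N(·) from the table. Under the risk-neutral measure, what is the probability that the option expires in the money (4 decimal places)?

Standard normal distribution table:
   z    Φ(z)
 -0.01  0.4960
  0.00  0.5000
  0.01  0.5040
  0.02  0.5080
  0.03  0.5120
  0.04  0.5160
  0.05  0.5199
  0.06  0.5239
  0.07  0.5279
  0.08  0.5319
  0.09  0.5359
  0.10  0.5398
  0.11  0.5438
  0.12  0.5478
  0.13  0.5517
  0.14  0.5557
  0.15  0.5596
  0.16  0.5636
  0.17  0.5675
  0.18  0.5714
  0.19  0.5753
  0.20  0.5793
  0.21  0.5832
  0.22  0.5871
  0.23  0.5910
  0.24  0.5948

σ√T = 0.31·√2.5 = 0.4902
d₁ = [ln(430/400) + (0.041 + 0.31²/2)·2.5] / 0.4902 = [0.0723 + 0.2226] / 0.4902 = 0.6017 ≈ 0.60
d₂ = d₁ − σ√T = 0.6017 − 0.4902 = 0.1116 ≈ 0.11
Pr(exercise) under Q = N(d₂) = 0.5438

0.5438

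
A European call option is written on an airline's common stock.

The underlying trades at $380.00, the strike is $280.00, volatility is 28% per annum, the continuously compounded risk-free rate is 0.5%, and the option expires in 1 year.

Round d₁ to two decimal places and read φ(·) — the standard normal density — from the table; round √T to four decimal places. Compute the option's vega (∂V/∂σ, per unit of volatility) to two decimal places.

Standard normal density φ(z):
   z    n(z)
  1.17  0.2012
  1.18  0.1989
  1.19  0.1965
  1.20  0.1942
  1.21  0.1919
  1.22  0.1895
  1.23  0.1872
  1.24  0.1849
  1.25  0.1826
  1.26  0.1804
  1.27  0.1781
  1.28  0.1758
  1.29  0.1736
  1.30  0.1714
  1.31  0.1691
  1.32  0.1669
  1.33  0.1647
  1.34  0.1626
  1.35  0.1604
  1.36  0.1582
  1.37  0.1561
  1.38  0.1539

69.39

T = 1;  σ√T = 0.2800
d₁ = [ln(380/280) + (0.005 + 0.28²/2)·1] / 0.2800 = [0.3054 + 0.0442] / 0.2800 = 1.2485 which rounds to 1.25
√T = √1 = 1.0000
φ(d₁) = φ(1.25) = 0.1826
vega = S·φ(d₁)·√T = 380·0.1826·1.0000 = 69.3880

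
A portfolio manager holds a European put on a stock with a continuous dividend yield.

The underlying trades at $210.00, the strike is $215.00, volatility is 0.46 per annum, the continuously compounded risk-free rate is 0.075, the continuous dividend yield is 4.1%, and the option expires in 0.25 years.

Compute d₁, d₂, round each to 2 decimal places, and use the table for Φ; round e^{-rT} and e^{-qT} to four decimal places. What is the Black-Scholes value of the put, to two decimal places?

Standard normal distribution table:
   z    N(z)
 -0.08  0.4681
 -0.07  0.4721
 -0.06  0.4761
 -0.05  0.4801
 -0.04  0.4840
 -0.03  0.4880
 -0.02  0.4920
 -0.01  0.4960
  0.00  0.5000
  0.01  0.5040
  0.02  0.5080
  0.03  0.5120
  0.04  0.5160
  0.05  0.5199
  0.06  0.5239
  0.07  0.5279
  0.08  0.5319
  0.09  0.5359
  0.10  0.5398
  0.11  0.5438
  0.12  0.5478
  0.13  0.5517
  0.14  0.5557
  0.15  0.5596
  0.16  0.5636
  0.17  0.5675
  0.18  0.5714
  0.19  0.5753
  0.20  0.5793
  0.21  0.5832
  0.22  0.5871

$20.77

σ√T = 0.46·√0.25 = 0.2300
ln(S/K) + (r − q + σ²/2)T = ln(210/215) + (0.075 − 0.041 + 0.46²/2)·0.25 = -0.0235 + 0.0350 = 0.0114
d₁ = 0.0114 / 0.2300 = 0.0497 → 0.05
d₂ = d₁ − σ√T = 0.0497 − 0.2300 = -0.1803 → -0.18
e^(−qT) = e^(−0.041·0.25) = 0.9898;  e^(−rT) = e^(−0.075·0.25) = 0.9814
N(−d₂) = N(0.18) = 0.5714;  N(−d₁) = N(-0.05) = 0.4801
P = 215·0.9814·0.5714 − 210·0.9898·0.4801 = 120.5660 − 99.7926 = 20.7733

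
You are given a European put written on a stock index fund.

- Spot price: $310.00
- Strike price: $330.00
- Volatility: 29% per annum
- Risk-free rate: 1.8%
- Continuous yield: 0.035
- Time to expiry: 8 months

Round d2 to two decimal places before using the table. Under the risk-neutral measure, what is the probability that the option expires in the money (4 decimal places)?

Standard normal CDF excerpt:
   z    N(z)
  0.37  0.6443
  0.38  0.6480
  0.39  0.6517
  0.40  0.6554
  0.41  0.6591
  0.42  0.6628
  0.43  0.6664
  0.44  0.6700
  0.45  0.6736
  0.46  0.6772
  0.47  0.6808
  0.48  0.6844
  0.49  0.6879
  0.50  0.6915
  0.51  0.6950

0.6664

T = 0.6667;  σ√T = 0.2368
d₁ = [ln(310/330) + (0.018 − 0.035 + 0.29²/2)·0.6667] / 0.2368 = [-0.0625 + 0.0167] / 0.2368 = -0.1935 ≈ -0.19
d₂ = d₁ − σ√T = -0.1935 − 0.2368 = -0.4303 ≈ -0.43
Pr(exercise) under Q = N(−d₂) = N(0.43) = 0.6664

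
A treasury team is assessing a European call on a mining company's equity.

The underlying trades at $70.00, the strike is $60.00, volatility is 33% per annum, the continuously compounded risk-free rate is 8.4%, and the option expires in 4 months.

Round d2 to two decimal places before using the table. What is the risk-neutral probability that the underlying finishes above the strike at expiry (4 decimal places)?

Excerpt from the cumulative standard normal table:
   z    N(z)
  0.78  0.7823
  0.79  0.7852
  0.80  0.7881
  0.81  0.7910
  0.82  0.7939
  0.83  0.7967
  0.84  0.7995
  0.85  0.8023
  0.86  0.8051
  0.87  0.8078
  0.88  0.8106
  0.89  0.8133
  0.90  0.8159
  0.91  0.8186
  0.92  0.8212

σ√T = 0.33 × 0.5774 = 0.1905
d₁ = [ln(70/60) + (0.084 + ½·0.33²)·0.3333] / (σ√T) = (0.1542 + 0.0462) / 0.1905 = 1.0513 ⇒ 1.05
d₂ = 1.0513 − 0.1905 = 0.8608 ⇒ 0.86
Risk-neutral Pr[S_T > K] = N(d₂) = N(0.86) = 0.8051

0.8051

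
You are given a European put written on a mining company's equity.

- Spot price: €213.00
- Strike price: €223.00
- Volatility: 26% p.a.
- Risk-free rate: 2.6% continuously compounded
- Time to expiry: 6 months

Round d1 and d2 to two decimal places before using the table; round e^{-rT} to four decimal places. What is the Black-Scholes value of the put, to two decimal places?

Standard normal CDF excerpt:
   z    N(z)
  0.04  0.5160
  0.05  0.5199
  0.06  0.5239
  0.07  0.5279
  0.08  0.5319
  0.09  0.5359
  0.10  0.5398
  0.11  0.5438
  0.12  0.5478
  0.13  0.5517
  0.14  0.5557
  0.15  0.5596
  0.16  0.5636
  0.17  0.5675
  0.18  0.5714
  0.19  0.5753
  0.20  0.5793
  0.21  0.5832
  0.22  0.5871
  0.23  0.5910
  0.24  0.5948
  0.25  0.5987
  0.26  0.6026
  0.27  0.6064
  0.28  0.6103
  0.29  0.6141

€19.34

σ√T = 0.26 × 0.7071 = 0.1838
ln(S/K) + (r + σ²/2)T = ln(213/223) + (0.026 + 0.26²/2)·0.5 = -0.0459 + 0.0299 = -0.0160
d₁ = -0.0160 / 0.1838 = -0.0869 ⇒ -0.09
d₂ = d₁ − σ√T = -0.0869 − 0.1838 = -0.2708 ⇒ -0.27
e^(−rT) = e^(−0.026·0.5) = 0.9871
N(−d₂) = N(0.27) = 0.6064;  N(−d₁) = N(0.09) = 0.5359
P = 223·0.9871·0.6064 − 213·0.5359 = 133.4828 − 114.1467 = 19.3361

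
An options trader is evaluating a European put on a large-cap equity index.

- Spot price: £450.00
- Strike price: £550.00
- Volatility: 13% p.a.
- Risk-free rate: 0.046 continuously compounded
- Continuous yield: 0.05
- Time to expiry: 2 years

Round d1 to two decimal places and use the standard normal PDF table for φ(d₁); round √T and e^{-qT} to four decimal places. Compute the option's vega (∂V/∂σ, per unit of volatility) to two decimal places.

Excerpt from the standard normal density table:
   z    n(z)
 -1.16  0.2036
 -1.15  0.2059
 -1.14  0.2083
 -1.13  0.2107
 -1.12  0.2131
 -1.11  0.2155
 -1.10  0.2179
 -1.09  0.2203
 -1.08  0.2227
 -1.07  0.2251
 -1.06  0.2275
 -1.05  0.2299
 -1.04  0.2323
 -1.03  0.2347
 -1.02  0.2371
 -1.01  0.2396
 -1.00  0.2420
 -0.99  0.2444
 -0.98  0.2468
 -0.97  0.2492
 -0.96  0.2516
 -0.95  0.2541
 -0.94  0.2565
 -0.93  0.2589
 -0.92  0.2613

133.76

σ√T = 0.13 × 1.4142 = 0.1838
d₁ = [ln(450/550) + (0.046 − 0.05 + 0.13²/2)·2] / 0.1838 = [-0.2007 + 0.0089] / 0.1838 = -1.0431 ⇒ -1.04
√T = √2 = 1.4142
φ(d₁) = φ(-1.04) = 0.2323
exp(−qT) = exp(−0.05·2) = 0.9048
vega = S·exp(−qT)·φ(d₁)·√T = 450·0.9048·0.2323·1.4142 = 133.7597
(The call has the same vega.)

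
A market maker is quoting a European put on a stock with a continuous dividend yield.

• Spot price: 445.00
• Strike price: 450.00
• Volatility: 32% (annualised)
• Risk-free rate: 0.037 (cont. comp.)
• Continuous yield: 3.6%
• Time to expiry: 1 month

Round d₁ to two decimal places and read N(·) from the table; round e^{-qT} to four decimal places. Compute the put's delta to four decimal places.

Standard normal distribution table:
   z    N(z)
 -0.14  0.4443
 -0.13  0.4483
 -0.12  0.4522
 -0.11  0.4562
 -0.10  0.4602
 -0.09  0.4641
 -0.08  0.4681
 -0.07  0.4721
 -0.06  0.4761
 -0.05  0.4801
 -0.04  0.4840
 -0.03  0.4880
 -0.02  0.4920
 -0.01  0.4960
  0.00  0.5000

-0.5263

σ√T = 0.32 × 0.2887 = 0.0924
d₁ = [ln(445/450) + (0.037 − 0.036 + ½·0.32²)·0.08333] / (σ√T) = (-0.0112 + 0.0043) / 0.0924 = -0.0739 ≈ -0.07
N(d₁) = N(-0.07) = 0.4721
Δ_put = e^(−qT)·(N(d₁) − 1) = 0.9970·(0.4721 − 1) = -0.5263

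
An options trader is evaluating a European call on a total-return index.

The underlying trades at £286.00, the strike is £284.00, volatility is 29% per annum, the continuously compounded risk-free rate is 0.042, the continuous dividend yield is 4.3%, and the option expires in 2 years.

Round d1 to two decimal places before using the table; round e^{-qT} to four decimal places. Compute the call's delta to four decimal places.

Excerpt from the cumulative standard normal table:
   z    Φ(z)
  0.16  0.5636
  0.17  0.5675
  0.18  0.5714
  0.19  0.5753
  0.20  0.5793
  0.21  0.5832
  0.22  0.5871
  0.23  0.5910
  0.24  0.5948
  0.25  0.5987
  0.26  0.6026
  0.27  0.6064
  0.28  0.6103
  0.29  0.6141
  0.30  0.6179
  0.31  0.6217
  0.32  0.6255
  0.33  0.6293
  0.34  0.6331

0.5387

T = 2;  σ√T = 0.4101
d₁ = [ln(286/284) + (0.042 − 0.043 + 0.29²/2)·2] / 0.4101 = [0.0070 + 0.0821] / 0.4101 = 0.2173 ⇒ 0.22
N(d₁) = N(0.22) = 0.5871
Δ_call = e^(−qT)·N(d₁) = 0.9176·0.5871 = 0.5387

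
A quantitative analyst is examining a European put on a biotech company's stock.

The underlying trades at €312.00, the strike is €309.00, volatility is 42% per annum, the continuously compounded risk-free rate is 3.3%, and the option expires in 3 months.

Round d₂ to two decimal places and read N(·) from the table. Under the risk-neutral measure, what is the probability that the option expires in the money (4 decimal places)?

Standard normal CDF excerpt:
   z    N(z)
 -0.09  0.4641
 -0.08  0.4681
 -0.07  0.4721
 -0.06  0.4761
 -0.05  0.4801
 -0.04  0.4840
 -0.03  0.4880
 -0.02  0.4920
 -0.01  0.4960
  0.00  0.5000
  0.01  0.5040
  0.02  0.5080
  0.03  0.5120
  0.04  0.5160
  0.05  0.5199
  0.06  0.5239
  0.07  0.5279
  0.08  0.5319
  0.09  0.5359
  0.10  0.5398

σ√T = 0.42 × 0.5000 = 0.2100
d₁ = [ln(312/309) + (0.033 + ½·0.42²)·0.25] / (σ√T) = (0.0097 + 0.0303) / 0.2100 = 0.1903 which rounds to 0.19
d₂ = 0.1903 − 0.2100 = -0.0197 which rounds to -0.02
Risk-neutral Pr[S_T < K] = N(−d₂) = N(0.02) = 0.5080

0.5080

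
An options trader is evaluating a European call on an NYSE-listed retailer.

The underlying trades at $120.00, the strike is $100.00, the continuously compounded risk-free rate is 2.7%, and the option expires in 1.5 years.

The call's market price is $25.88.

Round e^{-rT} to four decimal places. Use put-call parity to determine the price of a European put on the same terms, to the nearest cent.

exp(−rT) = exp(−0.027·1.5) = 0.9603
Put-call parity: C − P = S − K·e^(−rT) = 120 − 100·0.9603 = 120 − 96.0300 = 23.9700
P = C − (C − P) = 25.88 − (23.9700) = 1.9100

$1.91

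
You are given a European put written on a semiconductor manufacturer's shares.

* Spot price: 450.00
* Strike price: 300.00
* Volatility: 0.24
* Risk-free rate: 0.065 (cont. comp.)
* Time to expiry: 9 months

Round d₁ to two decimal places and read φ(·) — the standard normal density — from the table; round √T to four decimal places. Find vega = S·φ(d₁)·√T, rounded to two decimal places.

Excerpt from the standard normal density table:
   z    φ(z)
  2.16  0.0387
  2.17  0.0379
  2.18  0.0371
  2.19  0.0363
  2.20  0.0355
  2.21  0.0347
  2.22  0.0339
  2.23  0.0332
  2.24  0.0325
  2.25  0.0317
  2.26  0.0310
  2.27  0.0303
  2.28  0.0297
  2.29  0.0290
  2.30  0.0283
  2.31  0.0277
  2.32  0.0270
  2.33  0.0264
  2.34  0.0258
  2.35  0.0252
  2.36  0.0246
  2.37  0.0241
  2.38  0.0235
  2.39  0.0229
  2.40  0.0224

11.30

T = 0.75;  σ√T = 0.2078
d₁ = [ln(450/300) + (0.065 + 0.24²/2)·0.75] / 0.2078 = [0.4055 + 0.0703] / 0.2078 = 2.2893 → 2.29
√T = √0.75 = 0.8660
φ(d₁) = φ(2.29) = 0.0290
vega = S·φ(d₁)·√T = 450·0.0290·0.8660 = 11.3013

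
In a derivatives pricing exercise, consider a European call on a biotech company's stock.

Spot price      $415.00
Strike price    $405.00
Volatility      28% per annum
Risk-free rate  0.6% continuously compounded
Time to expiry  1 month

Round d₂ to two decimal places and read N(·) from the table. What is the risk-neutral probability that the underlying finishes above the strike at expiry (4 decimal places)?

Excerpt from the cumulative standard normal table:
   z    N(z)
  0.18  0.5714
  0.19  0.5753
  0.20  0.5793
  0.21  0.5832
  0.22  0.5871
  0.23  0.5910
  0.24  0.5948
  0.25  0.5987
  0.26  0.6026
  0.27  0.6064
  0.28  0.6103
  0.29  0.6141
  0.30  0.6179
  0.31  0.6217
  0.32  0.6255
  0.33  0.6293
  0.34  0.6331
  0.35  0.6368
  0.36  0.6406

σ√T = 0.28 × 0.2887 = 0.0808
d₁ = [ln(415/405) + (0.006 + ½·0.28²)·0.08333] / (σ√T) = (0.0244 + 0.0038) / 0.0808 = 0.3484 which rounds to 0.35
d₂ = 0.3484 − 0.0808 = 0.2675 which rounds to 0.27
Risk-neutral Pr[S_T > K] = N(d₂) = N(0.27) = 0.6064

0.6064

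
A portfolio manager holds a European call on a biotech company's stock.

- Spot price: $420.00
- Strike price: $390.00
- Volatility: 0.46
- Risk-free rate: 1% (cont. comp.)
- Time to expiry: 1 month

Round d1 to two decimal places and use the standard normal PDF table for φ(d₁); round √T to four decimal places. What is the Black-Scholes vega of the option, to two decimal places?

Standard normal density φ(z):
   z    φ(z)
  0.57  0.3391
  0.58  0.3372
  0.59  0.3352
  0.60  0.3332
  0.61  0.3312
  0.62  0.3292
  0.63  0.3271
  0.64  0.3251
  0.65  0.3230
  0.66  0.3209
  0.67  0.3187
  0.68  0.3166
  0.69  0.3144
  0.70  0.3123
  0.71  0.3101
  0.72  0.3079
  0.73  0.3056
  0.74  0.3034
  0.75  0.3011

σ√T = 0.46·√0.08333 = 0.1328
d₁ = [ln(420/390) + (0.01 + ½·0.46²)·0.08333] / (σ√T) = (0.0741 + 0.0096) / 0.1328 = 0.6308 which rounds to 0.63
√T = √0.08333 = 0.2887
φ(d₁) = φ(0.63) = 0.3271
vega = S·φ(d₁)·√T = 420·0.3271·0.2887 = 39.6622

39.66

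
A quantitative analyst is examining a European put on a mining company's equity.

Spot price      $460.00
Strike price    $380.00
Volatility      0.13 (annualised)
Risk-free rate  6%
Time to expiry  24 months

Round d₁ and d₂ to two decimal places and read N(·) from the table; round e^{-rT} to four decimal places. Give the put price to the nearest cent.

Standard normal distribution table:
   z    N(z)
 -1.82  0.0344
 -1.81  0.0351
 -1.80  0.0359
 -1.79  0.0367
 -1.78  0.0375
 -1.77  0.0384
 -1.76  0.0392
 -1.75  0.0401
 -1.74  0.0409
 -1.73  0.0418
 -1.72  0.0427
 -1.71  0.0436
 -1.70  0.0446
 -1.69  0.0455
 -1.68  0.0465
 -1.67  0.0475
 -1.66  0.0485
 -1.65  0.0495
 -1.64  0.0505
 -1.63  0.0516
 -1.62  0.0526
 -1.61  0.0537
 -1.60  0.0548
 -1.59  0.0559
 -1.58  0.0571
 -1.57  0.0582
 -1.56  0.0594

$1.22

T = 2;  σ√T = 0.1838
ln(S/K) + (r + σ²/2)T = ln(460/380) + (0.06 + 0.13²/2)·2 = 0.1911 + 0.1369 = 0.3280
d₁ = 0.3280 / 0.1838 = 1.7838 which rounds to 1.78
d₂ = d₁ − σ√T = 1.7838 − 0.1838 = 1.6000 which rounds to 1.60
exp(−rT) = exp(−0.06·2) = 0.8869
N(−d₂) = N(-1.60) = 0.0548;  N(−d₁) = N(-1.78) = 0.0375
P = 380·0.8869·0.0548 − 460·0.0375 = 18.4688 − 17.2500 = 1.2188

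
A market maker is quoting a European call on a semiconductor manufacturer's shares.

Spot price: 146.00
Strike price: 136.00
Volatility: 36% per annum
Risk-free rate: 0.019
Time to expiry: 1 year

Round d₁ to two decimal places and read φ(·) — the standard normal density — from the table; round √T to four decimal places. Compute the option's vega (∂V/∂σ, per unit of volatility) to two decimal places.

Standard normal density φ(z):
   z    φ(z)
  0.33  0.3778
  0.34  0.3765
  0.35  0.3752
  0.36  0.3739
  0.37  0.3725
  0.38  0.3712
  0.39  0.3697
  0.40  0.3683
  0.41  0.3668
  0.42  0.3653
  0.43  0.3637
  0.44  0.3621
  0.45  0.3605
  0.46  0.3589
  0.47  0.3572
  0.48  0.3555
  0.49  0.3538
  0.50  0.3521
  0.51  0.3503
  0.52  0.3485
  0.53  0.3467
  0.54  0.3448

53.10

σ√T = 0.36 × 1.0000 = 0.3600
ln(S/K) + (r + σ²/2)T = ln(146/136) + (0.019 + 0.36²/2)·1 = 0.0710 + 0.0838 = 0.1548
d₁ = 0.1548 / 0.3600 = 0.4299 ⇒ 0.43
√T = √1 = 1.0000
φ(d₁) = φ(0.43) = 0.3637
vega = S·φ(d₁)·√T = 146·0.3637·1.0000 = 53.1002
(Call and put vega coincide under Black-Scholes.)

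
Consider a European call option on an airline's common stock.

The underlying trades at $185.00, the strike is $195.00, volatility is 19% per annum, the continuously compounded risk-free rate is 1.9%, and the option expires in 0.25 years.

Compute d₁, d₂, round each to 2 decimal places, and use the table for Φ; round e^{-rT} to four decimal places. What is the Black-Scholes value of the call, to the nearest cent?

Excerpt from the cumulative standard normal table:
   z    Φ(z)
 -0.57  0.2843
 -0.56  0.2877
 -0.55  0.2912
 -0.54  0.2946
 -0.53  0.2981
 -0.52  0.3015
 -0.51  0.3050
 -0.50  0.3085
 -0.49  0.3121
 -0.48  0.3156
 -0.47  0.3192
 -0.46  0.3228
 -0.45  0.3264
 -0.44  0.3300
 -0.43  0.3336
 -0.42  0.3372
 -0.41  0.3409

$3.20

σ√T = 0.19 × 0.5000 = 0.0950
d₁ = [ln(185/195) + (0.019 + 0.19²/2)·0.25] / 0.0950 = [-0.0526 + 0.0093] / 0.0950 = -0.4566 → -0.46
d₂ = d₁ − σ√T = -0.4566 − 0.0950 = -0.5516 → -0.55
e^(−rT) = e^(−0.019·0.25) = 0.9953
N(d₁) = N(-0.46) = 0.3228;  N(d₂) = N(-0.55) = 0.2912
C = 185·0.3228 − 195·0.9953·0.2912 = 59.7180 − 56.5171 = 3.2009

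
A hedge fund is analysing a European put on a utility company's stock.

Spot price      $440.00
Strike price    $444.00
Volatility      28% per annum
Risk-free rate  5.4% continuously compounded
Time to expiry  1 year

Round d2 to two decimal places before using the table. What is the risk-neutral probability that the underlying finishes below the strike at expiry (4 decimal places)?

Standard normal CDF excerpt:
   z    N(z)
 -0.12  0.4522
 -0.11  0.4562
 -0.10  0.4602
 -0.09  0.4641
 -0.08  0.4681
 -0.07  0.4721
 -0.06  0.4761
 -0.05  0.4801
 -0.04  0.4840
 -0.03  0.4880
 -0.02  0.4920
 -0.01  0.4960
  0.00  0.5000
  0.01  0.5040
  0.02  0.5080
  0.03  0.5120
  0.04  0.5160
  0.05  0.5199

0.4920

σ√T = 0.28 × 1.0000 = 0.2800
d₁ = [ln(440/444) + (0.054 + ½·0.28²)·1] / (σ√T) = (-0.0090 + 0.0932) / 0.2800 = 0.3005 ≈ 0.30
d₂ = 0.3005 − 0.2800 = 0.0205 ≈ 0.02
Risk-neutral Pr[S_T < K] = N(−d₂) = N(-0.02) = 0.4920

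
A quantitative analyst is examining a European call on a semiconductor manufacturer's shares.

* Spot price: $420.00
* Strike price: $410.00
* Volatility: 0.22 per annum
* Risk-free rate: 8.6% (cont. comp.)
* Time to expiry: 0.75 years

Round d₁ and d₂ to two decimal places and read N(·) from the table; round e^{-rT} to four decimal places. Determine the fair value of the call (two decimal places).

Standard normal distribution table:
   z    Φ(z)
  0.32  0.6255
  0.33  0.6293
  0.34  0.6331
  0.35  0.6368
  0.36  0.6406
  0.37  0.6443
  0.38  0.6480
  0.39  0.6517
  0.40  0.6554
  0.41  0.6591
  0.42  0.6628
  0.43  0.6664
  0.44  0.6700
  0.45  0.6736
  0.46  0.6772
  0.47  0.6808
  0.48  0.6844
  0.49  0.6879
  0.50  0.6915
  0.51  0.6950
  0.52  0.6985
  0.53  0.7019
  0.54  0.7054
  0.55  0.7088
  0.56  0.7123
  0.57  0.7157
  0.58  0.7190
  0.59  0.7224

σ√T = 0.22·√0.75 = 0.1905
ln(S/K) + (r + σ²/2)T = ln(420/410) + (0.086 + 0.22²/2)·0.75 = 0.0241 + 0.0827 = 0.1067
d₁ = 0.1067 / 0.1905 = 0.5603 ⇒ 0.56
d₂ = d₁ − σ√T = 0.5603 − 0.1905 = 0.3698 ⇒ 0.37
e^(−rT) = e^(−0.086·0.75) = 0.9375
C = 420·N(0.56) − 410·0.9375·N(0.37) = 420·0.7123 − 410·0.9375·0.6443 = 299.1660 − 247.6528 = 51.5132

$51.51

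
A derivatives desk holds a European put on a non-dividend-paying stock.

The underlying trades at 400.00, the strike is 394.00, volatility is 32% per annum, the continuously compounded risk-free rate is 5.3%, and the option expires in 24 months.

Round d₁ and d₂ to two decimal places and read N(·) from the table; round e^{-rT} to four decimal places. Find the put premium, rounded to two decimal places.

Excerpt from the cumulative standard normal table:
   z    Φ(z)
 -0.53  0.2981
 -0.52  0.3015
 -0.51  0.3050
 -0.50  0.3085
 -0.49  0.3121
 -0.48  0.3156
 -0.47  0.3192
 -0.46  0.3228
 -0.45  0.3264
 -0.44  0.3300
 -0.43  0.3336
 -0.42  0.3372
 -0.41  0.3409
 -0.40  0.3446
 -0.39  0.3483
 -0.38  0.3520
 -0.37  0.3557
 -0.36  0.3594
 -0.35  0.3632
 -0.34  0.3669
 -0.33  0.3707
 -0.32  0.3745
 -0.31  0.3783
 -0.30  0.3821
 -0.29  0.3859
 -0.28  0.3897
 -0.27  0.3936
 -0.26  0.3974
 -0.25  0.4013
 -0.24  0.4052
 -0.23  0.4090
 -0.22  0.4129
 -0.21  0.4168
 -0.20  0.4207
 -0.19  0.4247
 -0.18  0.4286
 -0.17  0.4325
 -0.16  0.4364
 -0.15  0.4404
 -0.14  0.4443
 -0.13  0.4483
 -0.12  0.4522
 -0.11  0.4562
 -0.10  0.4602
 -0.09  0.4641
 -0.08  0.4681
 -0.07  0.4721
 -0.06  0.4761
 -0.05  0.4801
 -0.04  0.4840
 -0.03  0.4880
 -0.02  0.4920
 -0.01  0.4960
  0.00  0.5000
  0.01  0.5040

46.67

σ√T = 0.32 × 1.4142 = 0.4525
d₁ = [ln(400/394) + (0.053 + 0.32²/2)·2] / 0.4525 = [0.0151 + 0.2084] / 0.4525 = 0.4939 which rounds to 0.49
d₂ = d₁ − σ√T = 0.4939 − 0.4525 = 0.0414 which rounds to 0.04
exp(−rT) = exp(−0.053·2) = 0.8994
N(−d₂) = N(-0.04) = 0.4840;  N(−d₁) = N(-0.49) = 0.3121
P = 394·0.8994·0.4840 − 400·0.3121 = 171.5120 − 124.8400 = 46.6720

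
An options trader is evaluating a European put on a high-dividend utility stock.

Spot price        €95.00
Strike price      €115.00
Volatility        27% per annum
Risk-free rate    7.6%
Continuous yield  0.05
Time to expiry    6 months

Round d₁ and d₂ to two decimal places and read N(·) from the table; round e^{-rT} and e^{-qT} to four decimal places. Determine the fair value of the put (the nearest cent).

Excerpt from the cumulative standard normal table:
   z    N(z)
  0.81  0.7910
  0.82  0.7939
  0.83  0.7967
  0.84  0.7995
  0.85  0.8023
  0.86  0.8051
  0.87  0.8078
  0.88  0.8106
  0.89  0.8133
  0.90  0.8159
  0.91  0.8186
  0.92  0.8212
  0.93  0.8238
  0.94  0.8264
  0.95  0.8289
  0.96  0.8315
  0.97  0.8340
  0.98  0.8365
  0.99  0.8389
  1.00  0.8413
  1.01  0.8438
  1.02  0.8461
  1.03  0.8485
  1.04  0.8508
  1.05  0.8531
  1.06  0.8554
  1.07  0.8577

σ√T = 0.27 × 0.7071 = 0.1909
d₁ = [ln(95/115) + (0.076 − 0.05 + 0.27²/2)·0.5] / 0.1909 = [-0.1911 + 0.0312] / 0.1909 = -0.8372 ≈ -0.84
d₂ = d₁ − σ√T = -0.8372 − 0.1909 = -1.0281 ≈ -1.03
exp(−qT) = exp(−0.05·0.5) = 0.9753;  exp(−rT) = exp(−0.076·0.5) = 0.9627
P = 115·0.9627·N(1.03) − 95·0.9753·N(0.84) = 115·0.9627·0.8485 − 95·0.9753·0.7995 = 93.9379 − 74.0765 = 19.8614

€19.86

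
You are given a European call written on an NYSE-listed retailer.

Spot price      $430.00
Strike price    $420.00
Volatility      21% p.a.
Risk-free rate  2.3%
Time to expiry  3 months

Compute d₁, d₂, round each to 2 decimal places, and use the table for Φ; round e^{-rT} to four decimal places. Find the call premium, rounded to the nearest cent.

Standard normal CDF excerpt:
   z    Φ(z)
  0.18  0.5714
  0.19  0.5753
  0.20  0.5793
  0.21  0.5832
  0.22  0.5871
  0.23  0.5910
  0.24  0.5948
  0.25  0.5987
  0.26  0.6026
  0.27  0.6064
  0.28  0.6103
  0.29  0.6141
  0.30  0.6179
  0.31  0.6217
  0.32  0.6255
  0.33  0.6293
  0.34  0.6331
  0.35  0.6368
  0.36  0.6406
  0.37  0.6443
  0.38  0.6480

σ√T = 0.21 × 0.5000 = 0.1050
d₁ = [ln(430/420) + (0.023 + ½·0.21²)·0.25] / (σ√T) = (0.0235 + 0.0113) / 0.1050 = 0.3314 ≈ 0.33
d₂ = 0.3314 − 0.1050 = 0.2264 ≈ 0.23
e^(−rT) = e^(−0.023·0.25) = 0.9943
C = 430·N(0.33) − 420·0.9943·N(0.23) = 430·0.6293 − 420·0.9943·0.5910 = 270.5990 − 246.8051 = 23.7939

$23.79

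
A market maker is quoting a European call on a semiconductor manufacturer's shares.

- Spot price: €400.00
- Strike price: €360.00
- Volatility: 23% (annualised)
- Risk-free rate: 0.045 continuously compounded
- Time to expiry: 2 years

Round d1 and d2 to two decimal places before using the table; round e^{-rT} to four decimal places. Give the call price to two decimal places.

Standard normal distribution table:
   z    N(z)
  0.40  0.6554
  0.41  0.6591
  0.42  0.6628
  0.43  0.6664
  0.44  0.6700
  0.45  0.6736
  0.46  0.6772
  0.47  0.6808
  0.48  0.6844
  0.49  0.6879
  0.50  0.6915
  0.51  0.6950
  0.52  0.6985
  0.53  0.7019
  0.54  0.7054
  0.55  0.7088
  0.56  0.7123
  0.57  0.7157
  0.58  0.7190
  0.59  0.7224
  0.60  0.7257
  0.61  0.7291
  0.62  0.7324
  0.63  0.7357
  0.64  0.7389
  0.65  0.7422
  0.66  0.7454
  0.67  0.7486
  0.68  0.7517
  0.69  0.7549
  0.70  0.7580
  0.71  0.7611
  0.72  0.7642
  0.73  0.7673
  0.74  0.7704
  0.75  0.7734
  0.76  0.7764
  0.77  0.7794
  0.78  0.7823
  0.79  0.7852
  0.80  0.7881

€90.13

T = 2;  σ√T = 0.3253
d₁ = [ln(400/360) + (0.045 + 0.23²/2)·2] / 0.3253 = [0.1054 + 0.1429] / 0.3253 = 0.7632 → 0.76
d₂ = d₁ − σ√T = 0.7632 − 0.3253 = 0.4380 → 0.44
exp(−rT) = exp(−0.045·2) = 0.9139
N(d₁) = N(0.76) = 0.7764;  N(d₂) = N(0.44) = 0.6700
C = 400·0.7764 − 360·0.9139·0.6700 = 310.5600 − 220.4327 = 90.1273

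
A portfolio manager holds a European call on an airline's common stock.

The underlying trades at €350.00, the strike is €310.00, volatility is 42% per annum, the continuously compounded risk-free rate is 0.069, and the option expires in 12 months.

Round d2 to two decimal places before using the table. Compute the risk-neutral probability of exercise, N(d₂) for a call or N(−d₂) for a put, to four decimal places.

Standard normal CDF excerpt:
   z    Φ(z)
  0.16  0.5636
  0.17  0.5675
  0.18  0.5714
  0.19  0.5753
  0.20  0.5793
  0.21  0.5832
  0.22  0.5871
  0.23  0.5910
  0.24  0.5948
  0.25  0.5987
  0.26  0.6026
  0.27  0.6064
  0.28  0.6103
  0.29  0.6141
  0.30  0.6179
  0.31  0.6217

0.5948

σ√T = 0.42·√1 = 0.4200
ln(S/K) + (r + σ²/2)T = ln(350/310) + (0.069 + 0.42²/2)·1 = 0.1214 + 0.1572 = 0.2786
d₁ = 0.2786 / 0.4200 = 0.6632 which rounds to 0.66
d₂ = d₁ − σ√T = 0.6632 − 0.4200 = 0.2432 which rounds to 0.24
Pr(exercise) under Q = N(d₂) = 0.5948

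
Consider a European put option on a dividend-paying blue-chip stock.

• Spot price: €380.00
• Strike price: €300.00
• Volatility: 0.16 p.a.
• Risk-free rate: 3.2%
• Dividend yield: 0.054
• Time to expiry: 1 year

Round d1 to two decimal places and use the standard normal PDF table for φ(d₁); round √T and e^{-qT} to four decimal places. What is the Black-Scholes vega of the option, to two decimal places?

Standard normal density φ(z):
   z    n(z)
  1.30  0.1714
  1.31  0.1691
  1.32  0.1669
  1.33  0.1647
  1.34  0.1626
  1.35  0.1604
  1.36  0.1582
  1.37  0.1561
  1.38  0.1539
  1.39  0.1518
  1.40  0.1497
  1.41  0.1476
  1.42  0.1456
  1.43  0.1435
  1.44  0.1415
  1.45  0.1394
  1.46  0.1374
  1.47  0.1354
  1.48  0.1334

52.42

σ√T = 0.16·√1 = 0.1600
d₁ = [ln(380/300) + (0.032 − 0.054 + 0.16²/2)·1] / 0.1600 = [0.2364 − 0.0092] / 0.1600 = 1.4199 which rounds to 1.42
√T = √1 = 1.0000
φ(d₁) = φ(1.42) = 0.1456
e^(−qT) = e^(−0.054·1) = 0.9474
vega = S·e^(−qT)·φ(d₁)·√T = 380·0.9474·0.1456·1.0000 = 52.4177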